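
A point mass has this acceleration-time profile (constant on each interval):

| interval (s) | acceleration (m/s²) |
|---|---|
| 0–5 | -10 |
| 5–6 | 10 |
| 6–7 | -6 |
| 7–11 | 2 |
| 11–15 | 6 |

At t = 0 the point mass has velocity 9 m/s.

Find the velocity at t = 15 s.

-5 m/s

Δv equals the area under the a-t graph; then v = v₀ + Δv.
0–5 s: -10 × 5 = -50 m/s
5–6 s: 10 × 1 = 10 m/s
6–7 s: -6 × 1 = -6 m/s
7–11 s: 2 × 4 = 8 m/s
11–15 s: 6 × 4 = 24 m/s
Δv = -14 m/s, so v(15) = 9 + (-14) = -5 m/s.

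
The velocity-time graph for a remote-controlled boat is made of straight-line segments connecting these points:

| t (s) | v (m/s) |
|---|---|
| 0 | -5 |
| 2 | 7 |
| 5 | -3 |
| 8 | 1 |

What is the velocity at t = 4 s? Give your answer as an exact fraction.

On 2–5 s the graph is linear from 7 to -3 m/s: v(4) = 7 + (-3 − 7)·(4 − 2)/(5 − 2) = 1/3 m/s.

1/3 m/s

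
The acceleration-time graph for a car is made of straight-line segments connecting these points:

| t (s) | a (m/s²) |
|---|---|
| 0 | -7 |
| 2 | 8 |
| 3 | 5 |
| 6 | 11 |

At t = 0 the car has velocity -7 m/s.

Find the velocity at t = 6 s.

Δv equals the area under the a-t graph; then v = v₀ + Δv.
0–2 s: ½(-7 + 8)(2) = 1 m/s
2–3 s: ½(8 + 5)(1) = 6.5 m/s
3–6 s: ½(5 + 11)(3) = 24 m/s
Δv = 31.5 m/s, so v(6) = -7 + (31.5) = 24.5 m/s.

24.5 m/s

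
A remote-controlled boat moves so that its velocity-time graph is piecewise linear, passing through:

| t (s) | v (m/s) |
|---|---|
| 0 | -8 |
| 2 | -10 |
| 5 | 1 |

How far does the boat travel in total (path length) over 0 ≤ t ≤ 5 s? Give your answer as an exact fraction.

Total distance travelled is ∫|v| dt — sum the magnitudes of each area piece.
0–2 s: |½(-8 + -10)(2)| = 18 m
2–5 s: v = 0 at t = 52/11 s; triangle areas 150/11 + 3/22 = 303/22 m
Total distance = 699/22 m

699/22 m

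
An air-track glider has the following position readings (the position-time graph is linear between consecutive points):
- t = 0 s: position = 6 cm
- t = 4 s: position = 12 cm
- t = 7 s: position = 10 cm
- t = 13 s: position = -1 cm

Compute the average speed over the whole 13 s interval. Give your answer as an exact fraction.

19/13 cm/s

Average speed = (total path length)/(elapsed time); on a piecewise-linear x-t graph the path length is Σ|Δx|.
0–4 s: |Δx| = |12 − 6| = 6 cm
4–7 s: |Δx| = |10 − 12| = 2 cm
7–13 s: |Δx| = |-1 − 10| = 11 cm
Total path = 19 cm; average speed = 19/13 = 19/13 cm/s.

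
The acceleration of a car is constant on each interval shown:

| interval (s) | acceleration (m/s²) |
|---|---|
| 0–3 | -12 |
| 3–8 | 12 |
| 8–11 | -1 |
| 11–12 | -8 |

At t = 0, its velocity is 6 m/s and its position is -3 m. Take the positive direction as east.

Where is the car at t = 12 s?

On each constant-a segment, Δv = aΔt and Δx = v₀Δt + ½aΔt²; chain segment to segment.
0–3 s: v starts 6 m/s; Δx = 6·3 + ½·-12·3² = -36 m; v ends -30 m/s.
3–8 s: v starts -30 m/s; Δx = -30·5 + ½·12·5² = 0 m; v ends 30 m/s.
8–11 s: v starts 30 m/s; Δx = 30·3 + ½·-1·3² = 85.5 m; v ends 27 m/s.
11–12 s: v starts 27 m/s; Δx = 27·1 + ½·-8·1² = 23 m; v ends 19 m/s.
x(12) = -3 + Σ Δx = 69.5 m.

69.5 m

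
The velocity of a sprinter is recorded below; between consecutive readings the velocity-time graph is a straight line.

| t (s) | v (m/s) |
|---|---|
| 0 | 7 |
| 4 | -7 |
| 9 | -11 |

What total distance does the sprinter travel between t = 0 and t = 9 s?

Distance (not displacement) is the total path length: add the absolute areas under v-t.
0–4 s: v = 0 at t = 2 s; triangle areas 7 + 7 = 14 m
4–9 s: |½(-7 + -11)(5)| = 45 m
Total distance = 59 m

59 m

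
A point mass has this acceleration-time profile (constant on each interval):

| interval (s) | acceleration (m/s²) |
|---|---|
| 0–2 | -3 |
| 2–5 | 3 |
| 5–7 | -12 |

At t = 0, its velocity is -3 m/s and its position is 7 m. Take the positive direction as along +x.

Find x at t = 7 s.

On each constant-a segment, Δv = aΔt and Δx = v₀Δt + ½aΔt²; chain segment to segment.
0–2 s: v starts -3 m/s; Δx = -3·2 + ½·-3·2² = -12 m; v ends -9 m/s.
2–5 s: v starts -9 m/s; Δx = -9·3 + ½·3·3² = -13.5 m; v ends 0 m/s.
5–7 s: v starts 0 m/s; Δx = 0·2 + ½·-12·2² = -24 m; v ends -24 m/s.
x(7) = 7 + Σ Δx = -42.5 m.

-42.5 m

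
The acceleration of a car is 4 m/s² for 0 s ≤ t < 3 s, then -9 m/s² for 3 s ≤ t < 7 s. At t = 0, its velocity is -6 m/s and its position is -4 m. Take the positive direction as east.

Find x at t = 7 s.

-52 m

On each constant-a segment, Δv = aΔt and Δx = v₀Δt + ½aΔt²; chain segment to segment.
0–3 s: v starts -6 m/s; Δx = -6·3 + ½·4·3² = 0 m; v ends 6 m/s.
3–7 s: v starts 6 m/s; Δx = 6·4 + ½·-9·4² = -48 m; v ends -30 m/s.
x(7) = -4 + Σ Δx = -52 m.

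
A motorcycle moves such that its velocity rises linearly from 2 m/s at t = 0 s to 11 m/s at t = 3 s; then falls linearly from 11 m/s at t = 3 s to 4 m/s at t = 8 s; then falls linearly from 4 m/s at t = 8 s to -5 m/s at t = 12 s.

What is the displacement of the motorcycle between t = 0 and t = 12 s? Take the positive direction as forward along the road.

Net displacement equals the area under the velocity-time graph (areas below the axis count negative).
0–3 s: ½(2 + 11)(3) = 19.5 m
3–8 s: ½(11 + 4)(5) = 37.5 m
8–12 s: ½(4 + -5)(4) = -2 m
Net displacement = 55 m

55 m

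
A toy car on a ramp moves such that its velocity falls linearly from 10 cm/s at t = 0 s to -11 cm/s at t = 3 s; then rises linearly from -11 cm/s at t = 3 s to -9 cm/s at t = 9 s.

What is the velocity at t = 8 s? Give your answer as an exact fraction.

On 3–9 s the graph is linear from -11 to -9 cm/s: v(8) = -11 + (-9 − -11)·(8 − 3)/(9 − 3) = -28/3 cm/s.

-28/3 cm/s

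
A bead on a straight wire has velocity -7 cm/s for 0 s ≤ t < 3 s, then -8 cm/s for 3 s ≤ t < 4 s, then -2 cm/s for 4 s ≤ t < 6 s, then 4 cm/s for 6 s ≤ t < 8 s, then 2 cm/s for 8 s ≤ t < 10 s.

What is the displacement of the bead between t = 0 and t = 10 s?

Displacement is the signed area under the v-t curve.
0–3 s: -7 × 3 = -21 cm
3–4 s: -8 × 1 = -8 cm
4–6 s: -2 × 2 = -4 cm
6–8 s: 4 × 2 = 8 cm
8–10 s: 2 × 2 = 4 cm
Net displacement = -21 cm

-21 cm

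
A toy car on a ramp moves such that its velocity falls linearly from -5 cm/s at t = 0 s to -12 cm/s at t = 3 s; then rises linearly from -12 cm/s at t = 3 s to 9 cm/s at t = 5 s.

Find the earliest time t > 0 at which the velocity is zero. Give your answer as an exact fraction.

v changes sign on 3–5 s (from -12 to 9); the graph is linear there, so v = 0 at t = 3 + (12)·(5 − 3)/(9 − -12) = 29/7 s.

t = 29/7 s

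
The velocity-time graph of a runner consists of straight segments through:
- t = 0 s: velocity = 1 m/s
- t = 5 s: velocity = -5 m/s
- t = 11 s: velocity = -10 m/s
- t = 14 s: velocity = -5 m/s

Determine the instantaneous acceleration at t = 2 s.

Acceleration is the slope of the v-t graph on 0–5 s: (-5 − 1)/(5 − 0) = -1.2 m/s².

-1.2 m/s²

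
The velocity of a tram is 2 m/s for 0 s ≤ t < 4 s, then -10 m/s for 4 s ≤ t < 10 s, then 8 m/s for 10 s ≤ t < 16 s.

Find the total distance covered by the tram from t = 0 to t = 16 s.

Total distance travelled is ∫|v| dt — sum the magnitudes of each area piece.
0–4 s: |2| × 4 = 8 m
4–10 s: |-10| × 6 = 60 m
10–16 s: |8| × 6 = 48 m
Total distance = 116 m

116 m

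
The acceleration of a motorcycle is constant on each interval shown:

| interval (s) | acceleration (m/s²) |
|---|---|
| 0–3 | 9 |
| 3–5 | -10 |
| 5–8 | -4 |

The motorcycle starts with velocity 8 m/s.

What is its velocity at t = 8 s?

3 m/s

Δv equals the area under the a-t graph; then v = v₀ + Δv.
0–3 s: 9 × 3 = 27 m/s
3–5 s: -10 × 2 = -20 m/s
5–8 s: -4 × 3 = -12 m/s
Δv = -5 m/s, so v(8) = 8 + (-5) = 3 m/s.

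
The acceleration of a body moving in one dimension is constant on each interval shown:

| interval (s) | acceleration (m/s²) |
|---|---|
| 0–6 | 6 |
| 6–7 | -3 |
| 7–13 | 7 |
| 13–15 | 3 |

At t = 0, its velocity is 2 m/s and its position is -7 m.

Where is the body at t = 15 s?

On each constant-a segment, Δv = aΔt and Δx = v₀Δt + ½aΔt²; chain segment to segment.
0–6 s: v starts 2 m/s; Δx = 2·6 + ½·6·6² = 120 m; v ends 38 m/s.
6–7 s: v starts 38 m/s; Δx = 38·1 + ½·-3·1² = 36.5 m; v ends 35 m/s.
7–13 s: v starts 35 m/s; Δx = 35·6 + ½·7·6² = 336 m; v ends 77 m/s.
13–15 s: v starts 77 m/s; Δx = 77·2 + ½·3·2² = 160 m; v ends 83 m/s.
x(15) = -7 + Σ Δx = 645.5 m.

645.5 m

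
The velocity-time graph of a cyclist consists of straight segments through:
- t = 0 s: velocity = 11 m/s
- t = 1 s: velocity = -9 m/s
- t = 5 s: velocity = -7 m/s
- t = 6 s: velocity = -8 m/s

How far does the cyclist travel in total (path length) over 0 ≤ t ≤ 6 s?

44.55 m

Distance (not displacement) is the total path length: add the absolute areas under v-t.
0–1 s: v = 0 at t = 0.55 s; triangle areas 3.025 + 2.025 = 5.05 m
1–5 s: |½(-9 + -7)(4)| = 32 m
5–6 s: |½(-7 + -8)(1)| = 7.5 m
Total distance = 44.55 m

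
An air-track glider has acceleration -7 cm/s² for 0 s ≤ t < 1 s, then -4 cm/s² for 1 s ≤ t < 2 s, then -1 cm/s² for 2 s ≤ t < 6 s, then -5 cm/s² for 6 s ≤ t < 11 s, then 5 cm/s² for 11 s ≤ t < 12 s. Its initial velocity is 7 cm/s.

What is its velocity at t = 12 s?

-28 cm/s

Δv equals the area under the a-t graph; then v = v₀ + Δv.
0–1 s: -7 × 1 = -7 cm/s
1–2 s: -4 × 1 = -4 cm/s
2–6 s: -1 × 4 = -4 cm/s
6–11 s: -5 × 5 = -25 cm/s
11–12 s: 5 × 1 = 5 cm/s
Δv = -35 cm/s, so v(12) = 7 + (-35) = -28 cm/s.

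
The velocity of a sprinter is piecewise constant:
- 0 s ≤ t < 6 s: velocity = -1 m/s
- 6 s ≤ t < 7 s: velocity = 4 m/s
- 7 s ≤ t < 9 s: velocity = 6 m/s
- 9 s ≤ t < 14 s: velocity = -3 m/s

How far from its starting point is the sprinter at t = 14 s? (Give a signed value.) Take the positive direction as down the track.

Net displacement equals the area under the velocity-time graph (areas below the axis count negative).
0–6 s: -1 × 6 = -6 m
6–7 s: 4 × 1 = 4 m
7–9 s: 6 × 2 = 12 m
9–14 s: -3 × 5 = -15 m
Net displacement = -5 m

-5 m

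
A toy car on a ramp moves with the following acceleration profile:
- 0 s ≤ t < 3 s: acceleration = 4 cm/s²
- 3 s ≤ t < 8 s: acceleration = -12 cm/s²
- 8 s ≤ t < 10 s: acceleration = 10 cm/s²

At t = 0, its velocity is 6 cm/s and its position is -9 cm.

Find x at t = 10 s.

-97 cm

On each constant-a segment, Δv = aΔt and Δx = v₀Δt + ½aΔt²; chain segment to segment.
0–3 s: v starts 6 cm/s; Δx = 6·3 + ½·4·3² = 36 cm; v ends 18 cm/s.
3–8 s: v starts 18 cm/s; Δx = 18·5 + ½·-12·5² = -60 cm; v ends -42 cm/s.
8–10 s: v starts -42 cm/s; Δx = -42·2 + ½·10·2² = -64 cm; v ends -22 cm/s.
x(10) = -9 + Σ Δx = -97 cm.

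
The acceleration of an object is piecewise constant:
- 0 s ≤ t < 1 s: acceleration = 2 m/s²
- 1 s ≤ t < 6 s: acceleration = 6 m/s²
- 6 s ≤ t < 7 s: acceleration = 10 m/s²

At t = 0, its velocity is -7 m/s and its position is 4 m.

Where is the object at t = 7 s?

78 m

On each constant-a segment, Δv = aΔt and Δx = v₀Δt + ½aΔt²; chain segment to segment.
0–1 s: v starts -7 m/s; Δx = -7·1 + ½·2·1² = -6 m; v ends -5 m/s.
1–6 s: v starts -5 m/s; Δx = -5·5 + ½·6·5² = 50 m; v ends 25 m/s.
6–7 s: v starts 25 m/s; Δx = 25·1 + ½·10·1² = 30 m; v ends 35 m/s.
x(7) = 4 + Σ Δx = 78 m.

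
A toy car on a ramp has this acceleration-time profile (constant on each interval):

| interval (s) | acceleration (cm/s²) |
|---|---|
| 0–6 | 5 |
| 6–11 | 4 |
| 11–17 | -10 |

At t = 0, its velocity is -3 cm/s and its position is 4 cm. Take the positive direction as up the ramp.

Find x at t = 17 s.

363 cm

On each constant-a segment, Δv = aΔt and Δx = v₀Δt + ½aΔt²; chain segment to segment.
0–6 s: v starts -3 cm/s; Δx = -3·6 + ½·5·6² = 72 cm; v ends 27 cm/s.
6–11 s: v starts 27 cm/s; Δx = 27·5 + ½·4·5² = 185 cm; v ends 47 cm/s.
11–17 s: v starts 47 cm/s; Δx = 47·6 + ½·-10·6² = 102 cm; v ends -13 cm/s.
x(17) = 4 + Σ Δx = 363 cm.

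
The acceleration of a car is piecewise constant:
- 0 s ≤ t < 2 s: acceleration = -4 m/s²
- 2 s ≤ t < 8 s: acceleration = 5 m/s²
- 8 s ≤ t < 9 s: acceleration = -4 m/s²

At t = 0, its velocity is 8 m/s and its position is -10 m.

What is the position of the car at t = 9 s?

116 m

On each constant-a segment, Δv = aΔt and Δx = v₀Δt + ½aΔt²; chain segment to segment.
0–2 s: v starts 8 m/s; Δx = 8·2 + ½·-4·2² = 8 m; v ends 0 m/s.
2–8 s: v starts 0 m/s; Δx = 0·6 + ½·5·6² = 90 m; v ends 30 m/s.
8–9 s: v starts 30 m/s; Δx = 30·1 + ½·-4·1² = 28 m; v ends 26 m/s.
x(9) = -10 + Σ Δx = 116 m.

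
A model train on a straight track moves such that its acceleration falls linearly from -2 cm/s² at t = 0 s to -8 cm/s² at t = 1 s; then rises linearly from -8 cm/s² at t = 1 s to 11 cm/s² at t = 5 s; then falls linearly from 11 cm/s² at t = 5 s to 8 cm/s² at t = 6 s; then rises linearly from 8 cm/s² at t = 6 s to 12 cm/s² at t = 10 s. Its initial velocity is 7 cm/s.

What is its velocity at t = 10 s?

57.5 cm/s

Δv equals the area under the a-t graph; then v = v₀ + Δv.
0–1 s: ½(-2 + -8)(1) = -5 cm/s
1–5 s: ½(-8 + 11)(4) = 6 cm/s
5–6 s: ½(11 + 8)(1) = 9.5 cm/s
6–10 s: ½(8 + 12)(4) = 40 cm/s
Δv = 50.5 cm/s, so v(10) = 7 + (50.5) = 57.5 cm/s.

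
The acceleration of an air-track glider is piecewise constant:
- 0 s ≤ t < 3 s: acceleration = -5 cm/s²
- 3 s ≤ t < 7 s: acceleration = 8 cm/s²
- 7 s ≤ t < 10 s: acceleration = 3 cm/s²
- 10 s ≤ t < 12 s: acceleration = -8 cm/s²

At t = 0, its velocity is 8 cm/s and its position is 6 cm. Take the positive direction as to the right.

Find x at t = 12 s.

184 cm

On each constant-a segment, Δv = aΔt and Δx = v₀Δt + ½aΔt²; chain segment to segment.
0–3 s: v starts 8 cm/s; Δx = 8·3 + ½·-5·3² = 1.5 cm; v ends -7 cm/s.
3–7 s: v starts -7 cm/s; Δx = -7·4 + ½·8·4² = 36 cm; v ends 25 cm/s.
7–10 s: v starts 25 cm/s; Δx = 25·3 + ½·3·3² = 88.5 cm; v ends 34 cm/s.
10–12 s: v starts 34 cm/s; Δx = 34·2 + ½·-8·2² = 52 cm; v ends 18 cm/s.
x(12) = 6 + Σ Δx = 184 cm.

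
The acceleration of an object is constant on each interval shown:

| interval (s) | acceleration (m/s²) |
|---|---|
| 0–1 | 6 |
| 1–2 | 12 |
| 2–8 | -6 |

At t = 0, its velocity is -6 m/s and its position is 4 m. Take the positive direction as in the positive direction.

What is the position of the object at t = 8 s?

-29 m

On each constant-a segment, Δv = aΔt and Δx = v₀Δt + ½aΔt²; chain segment to segment.
0–1 s: v starts -6 m/s; Δx = -6·1 + ½·6·1² = -3 m; v ends 0 m/s.
1–2 s: v starts 0 m/s; Δx = 0·1 + ½·12·1² = 6 m; v ends 12 m/s.
2–8 s: v starts 12 m/s; Δx = 12·6 + ½·-6·6² = -36 m; v ends -24 m/s.
x(8) = 4 + Σ Δx = -29 m.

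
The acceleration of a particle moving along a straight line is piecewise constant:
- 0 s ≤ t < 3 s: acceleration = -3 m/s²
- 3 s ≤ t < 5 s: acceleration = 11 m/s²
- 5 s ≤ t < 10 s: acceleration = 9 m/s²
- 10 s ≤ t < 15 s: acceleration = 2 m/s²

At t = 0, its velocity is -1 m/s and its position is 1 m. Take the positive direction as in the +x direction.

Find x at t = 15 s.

On each constant-a segment, Δv = aΔt and Δx = v₀Δt + ½aΔt²; chain segment to segment.
0–3 s: v starts -1 m/s; Δx = -1·3 + ½·-3·3² = -16.5 m; v ends -10 m/s.
3–5 s: v starts -10 m/s; Δx = -10·2 + ½·11·2² = 2 m; v ends 12 m/s.
5–10 s: v starts 12 m/s; Δx = 12·5 + ½·9·5² = 172.5 m; v ends 57 m/s.
10–15 s: v starts 57 m/s; Δx = 57·5 + ½·2·5² = 310 m; v ends 67 m/s.
x(15) = 1 + Σ Δx = 469 m.

469 m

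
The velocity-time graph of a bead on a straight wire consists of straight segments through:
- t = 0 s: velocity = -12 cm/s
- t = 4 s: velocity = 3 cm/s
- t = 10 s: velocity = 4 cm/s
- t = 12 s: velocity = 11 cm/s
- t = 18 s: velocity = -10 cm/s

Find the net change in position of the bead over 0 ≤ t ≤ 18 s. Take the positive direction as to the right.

Displacement is the signed area under the v-t curve.
0–4 s: ½(-12 + 3)(4) = -18 cm
4–10 s: ½(3 + 4)(6) = 21 cm
10–12 s: ½(4 + 11)(2) = 15 cm
12–18 s: ½(11 + -10)(6) = 3 cm
Net displacement = 21 cm

21 cm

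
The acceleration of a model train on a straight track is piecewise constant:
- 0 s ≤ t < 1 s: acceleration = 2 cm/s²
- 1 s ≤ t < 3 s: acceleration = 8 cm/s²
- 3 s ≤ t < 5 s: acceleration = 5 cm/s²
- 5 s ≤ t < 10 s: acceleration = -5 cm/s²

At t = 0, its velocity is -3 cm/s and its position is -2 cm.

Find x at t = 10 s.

On each constant-a segment, Δv = aΔt and Δx = v₀Δt + ½aΔt²; chain segment to segment.
0–1 s: v starts -3 cm/s; Δx = -3·1 + ½·2·1² = -2 cm; v ends -1 cm/s.
1–3 s: v starts -1 cm/s; Δx = -1·2 + ½·8·2² = 14 cm; v ends 15 cm/s.
3–5 s: v starts 15 cm/s; Δx = 15·2 + ½·5·2² = 40 cm; v ends 25 cm/s.
5–10 s: v starts 25 cm/s; Δx = 25·5 + ½·-5·5² = 62.5 cm; v ends 0 cm/s.
x(10) = -2 + Σ Δx = 112.5 cm.

112.5 cm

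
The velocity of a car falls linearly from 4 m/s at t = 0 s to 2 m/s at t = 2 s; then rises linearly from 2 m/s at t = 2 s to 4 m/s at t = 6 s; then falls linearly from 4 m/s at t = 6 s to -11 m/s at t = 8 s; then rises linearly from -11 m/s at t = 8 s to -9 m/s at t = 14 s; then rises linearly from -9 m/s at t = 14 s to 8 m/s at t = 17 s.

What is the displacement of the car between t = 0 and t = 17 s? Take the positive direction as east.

Displacement is the signed area under the v-t curve.
0–2 s: ½(4 + 2)(2) = 6 m
2–6 s: ½(2 + 4)(4) = 12 m
6–8 s: ½(4 + -11)(2) = -7 m
8–14 s: ½(-11 + -9)(6) = -60 m
14–17 s: ½(-9 + 8)(3) = -1.5 m
Net displacement = -50.5 m

-50.5 m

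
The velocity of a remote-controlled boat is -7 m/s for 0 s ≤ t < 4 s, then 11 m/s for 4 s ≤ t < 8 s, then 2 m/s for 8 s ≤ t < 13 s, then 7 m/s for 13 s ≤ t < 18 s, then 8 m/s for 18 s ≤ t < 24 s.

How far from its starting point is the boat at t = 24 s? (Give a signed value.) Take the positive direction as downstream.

Net displacement equals the area under the velocity-time graph (areas below the axis count negative).
0–4 s: -7 × 4 = -28 m
4–8 s: 11 × 4 = 44 m
8–13 s: 2 × 5 = 10 m
13–18 s: 7 × 5 = 35 m
18–24 s: 8 × 6 = 48 m
Net displacement = 109 m

109 m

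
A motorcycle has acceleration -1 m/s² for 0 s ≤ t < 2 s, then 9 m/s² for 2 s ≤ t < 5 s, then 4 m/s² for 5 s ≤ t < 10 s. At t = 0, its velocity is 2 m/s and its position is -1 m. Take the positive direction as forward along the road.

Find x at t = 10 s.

On each constant-a segment, Δv = aΔt and Δx = v₀Δt + ½aΔt²; chain segment to segment.
0–2 s: v starts 2 m/s; Δx = 2·2 + ½·-1·2² = 2 m; v ends 0 m/s.
2–5 s: v starts 0 m/s; Δx = 0·3 + ½·9·3² = 40.5 m; v ends 27 m/s.
5–10 s: v starts 27 m/s; Δx = 27·5 + ½·4·5² = 185 m; v ends 47 m/s.
x(10) = -1 + Σ Δx = 226.5 m.

226.5 m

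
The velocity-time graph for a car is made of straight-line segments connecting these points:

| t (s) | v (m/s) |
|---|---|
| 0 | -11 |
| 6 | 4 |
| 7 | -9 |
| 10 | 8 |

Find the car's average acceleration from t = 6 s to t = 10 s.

Average acceleration = Δv/Δt = (8 − 4)/(10 − 6) = 1 m/s².

1 m/s²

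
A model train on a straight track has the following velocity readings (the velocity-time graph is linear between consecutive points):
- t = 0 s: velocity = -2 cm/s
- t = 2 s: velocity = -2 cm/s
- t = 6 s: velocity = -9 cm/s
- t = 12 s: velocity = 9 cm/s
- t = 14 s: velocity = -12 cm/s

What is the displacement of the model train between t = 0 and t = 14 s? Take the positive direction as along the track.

Displacement is the signed area under the v-t curve.
0–2 s: -2 × 2 = -4 cm
2–6 s: ½(-2 + -9)(4) = -22 cm
6–12 s: ½(-9 + 9)(6) = 0 cm
12–14 s: ½(9 + -12)(2) = -3 cm
Net displacement = -29 cm

-29 cm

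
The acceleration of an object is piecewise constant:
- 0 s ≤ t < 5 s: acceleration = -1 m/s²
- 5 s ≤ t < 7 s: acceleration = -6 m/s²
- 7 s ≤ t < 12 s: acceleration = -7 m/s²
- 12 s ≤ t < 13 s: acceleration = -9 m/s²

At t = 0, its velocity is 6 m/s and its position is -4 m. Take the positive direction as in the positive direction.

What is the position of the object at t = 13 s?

-189.5 m

On each constant-a segment, Δv = aΔt and Δx = v₀Δt + ½aΔt²; chain segment to segment.
0–5 s: v starts 6 m/s; Δx = 6·5 + ½·-1·5² = 17.5 m; v ends 1 m/s.
5–7 s: v starts 1 m/s; Δx = 1·2 + ½·-6·2² = -10 m; v ends -11 m/s.
7–12 s: v starts -11 m/s; Δx = -11·5 + ½·-7·5² = -142.5 m; v ends -46 m/s.
12–13 s: v starts -46 m/s; Δx = -46·1 + ½·-9·1² = -50.5 m; v ends -55 m/s.
x(13) = -4 + Σ Δx = -189.5 m.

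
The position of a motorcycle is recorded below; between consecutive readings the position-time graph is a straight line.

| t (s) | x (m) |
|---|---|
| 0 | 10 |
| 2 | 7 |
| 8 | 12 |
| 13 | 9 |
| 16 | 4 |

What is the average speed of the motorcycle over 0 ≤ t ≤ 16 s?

Average speed = (total path length)/(elapsed time); on a piecewise-linear x-t graph the path length is Σ|Δx|.
0–2 s: |Δx| = |7 − 10| = 3 m
2–8 s: |Δx| = |12 − 7| = 5 m
8–13 s: |Δx| = |9 − 12| = 3 m
13–16 s: |Δx| = |4 − 9| = 5 m
Total path = 16 m; average speed = 16/16 = 1 m/s.

1 m/s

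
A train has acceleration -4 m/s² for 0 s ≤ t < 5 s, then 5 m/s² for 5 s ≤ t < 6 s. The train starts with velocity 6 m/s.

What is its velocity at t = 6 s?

Δv equals the area under the a-t graph; then v = v₀ + Δv.
0–5 s: -4 × 5 = -20 m/s
5–6 s: 5 × 1 = 5 m/s
Δv = -15 m/s, so v(6) = 6 + (-15) = -9 m/s.

-9 m/s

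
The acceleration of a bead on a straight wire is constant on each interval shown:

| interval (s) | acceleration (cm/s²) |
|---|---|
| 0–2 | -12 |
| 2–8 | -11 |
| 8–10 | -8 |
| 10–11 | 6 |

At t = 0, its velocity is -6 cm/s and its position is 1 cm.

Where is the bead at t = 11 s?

On each constant-a segment, Δv = aΔt and Δx = v₀Δt + ½aΔt²; chain segment to segment.
0–2 s: v starts -6 cm/s; Δx = -6·2 + ½·-12·2² = -36 cm; v ends -30 cm/s.
2–8 s: v starts -30 cm/s; Δx = -30·6 + ½·-11·6² = -378 cm; v ends -96 cm/s.
8–10 s: v starts -96 cm/s; Δx = -96·2 + ½·-8·2² = -208 cm; v ends -112 cm/s.
10–11 s: v starts -112 cm/s; Δx = -112·1 + ½·6·1² = -109 cm; v ends -106 cm/s.
x(11) = 1 + Σ Δx = -730 cm.

-730 cm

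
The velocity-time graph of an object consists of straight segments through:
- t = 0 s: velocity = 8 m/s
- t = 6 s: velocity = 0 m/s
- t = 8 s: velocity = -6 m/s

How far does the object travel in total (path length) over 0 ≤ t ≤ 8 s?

30 m

Total distance travelled is ∫|v| dt — sum the magnitudes of each area piece.
0–6 s: |½(8 + 0)(6)| = 24 m
6–8 s: |½(0 + -6)(2)| = 6 m
Total distance = 30 m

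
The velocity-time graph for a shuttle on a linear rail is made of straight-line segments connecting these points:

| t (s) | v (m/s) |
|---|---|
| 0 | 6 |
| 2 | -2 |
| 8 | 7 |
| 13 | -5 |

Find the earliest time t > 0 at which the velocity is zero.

t = 1.5 s

v changes sign on 0–2 s (from 6 to -2); the graph is linear there, so v = 0 at t = 0 + (-6)·(2 − 0)/(-2 − 6) = 1.5 s.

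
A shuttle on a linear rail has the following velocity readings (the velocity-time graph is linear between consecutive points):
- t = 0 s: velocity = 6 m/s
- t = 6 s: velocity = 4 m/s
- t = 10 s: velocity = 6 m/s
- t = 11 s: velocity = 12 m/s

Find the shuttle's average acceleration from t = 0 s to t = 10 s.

0 m/s²

Average acceleration = Δv/Δt = (6 − 6)/(10 − 0) = 0 m/s².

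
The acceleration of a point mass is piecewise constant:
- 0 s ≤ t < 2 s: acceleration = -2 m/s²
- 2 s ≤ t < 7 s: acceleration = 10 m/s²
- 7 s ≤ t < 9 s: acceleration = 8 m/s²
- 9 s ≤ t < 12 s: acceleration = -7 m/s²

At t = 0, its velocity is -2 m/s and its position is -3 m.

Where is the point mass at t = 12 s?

On each constant-a segment, Δv = aΔt and Δx = v₀Δt + ½aΔt²; chain segment to segment.
0–2 s: v starts -2 m/s; Δx = -2·2 + ½·-2·2² = -8 m; v ends -6 m/s.
2–7 s: v starts -6 m/s; Δx = -6·5 + ½·10·5² = 95 m; v ends 44 m/s.
7–9 s: v starts 44 m/s; Δx = 44·2 + ½·8·2² = 104 m; v ends 60 m/s.
9–12 s: v starts 60 m/s; Δx = 60·3 + ½·-7·3² = 148.5 m; v ends 39 m/s.
x(12) = -3 + Σ Δx = 336.5 m.

336.5 m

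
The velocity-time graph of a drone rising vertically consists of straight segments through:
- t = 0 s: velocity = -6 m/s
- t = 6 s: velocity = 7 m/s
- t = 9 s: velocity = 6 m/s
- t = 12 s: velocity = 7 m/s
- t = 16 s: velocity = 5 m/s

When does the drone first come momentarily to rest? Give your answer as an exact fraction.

t = 36/13 s

v changes sign on 0–6 s (from -6 to 7); the graph is linear there, so v = 0 at t = 0 + (6)·(6 − 0)/(7 − -6) = 36/13 s.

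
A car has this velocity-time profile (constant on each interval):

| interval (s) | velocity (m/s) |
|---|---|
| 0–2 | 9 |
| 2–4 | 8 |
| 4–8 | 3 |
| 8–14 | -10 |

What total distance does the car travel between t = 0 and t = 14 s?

106 m

Total distance travelled is ∫|v| dt — sum the magnitudes of each area piece.
0–2 s: |9| × 2 = 18 m
2–4 s: |8| × 2 = 16 m
4–8 s: |3| × 4 = 12 m
8–14 s: |-10| × 6 = 60 m
Total distance = 106 m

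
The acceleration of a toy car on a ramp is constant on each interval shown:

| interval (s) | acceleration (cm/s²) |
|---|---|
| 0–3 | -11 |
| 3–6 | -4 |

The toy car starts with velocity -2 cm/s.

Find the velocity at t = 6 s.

Δv equals the area under the a-t graph; then v = v₀ + Δv.
0–3 s: -11 × 3 = -33 cm/s
3–6 s: -4 × 3 = -12 cm/s
Δv = -45 cm/s, so v(6) = -2 + (-45) = -47 cm/s.

-47 cm/s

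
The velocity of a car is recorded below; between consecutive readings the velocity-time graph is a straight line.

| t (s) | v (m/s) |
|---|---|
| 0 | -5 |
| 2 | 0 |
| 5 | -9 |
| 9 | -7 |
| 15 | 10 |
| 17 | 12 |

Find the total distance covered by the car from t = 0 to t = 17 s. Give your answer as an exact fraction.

3359/34 m

Distance (not displacement) is the total path length: add the absolute areas under v-t.
0–2 s: |½(-5 + 0)(2)| = 5 m
2–5 s: |½(0 + -9)(3)| = 13.5 m
5–9 s: |½(-9 + -7)(4)| = 32 m
9–15 s: v = 0 at t = 195/17 s; triangle areas 147/17 + 300/17 = 447/17 m
15–17 s: |½(10 + 12)(2)| = 22 m
Total distance = 3359/34 m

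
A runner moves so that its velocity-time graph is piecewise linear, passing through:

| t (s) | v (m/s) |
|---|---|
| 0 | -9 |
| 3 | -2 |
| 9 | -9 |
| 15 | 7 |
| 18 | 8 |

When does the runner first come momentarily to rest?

t = 12.375 s

v changes sign on 9–15 s (from -9 to 7); the graph is linear there, so v = 0 at t = 9 + (9)·(15 − 9)/(7 − -9) = 12.375 s.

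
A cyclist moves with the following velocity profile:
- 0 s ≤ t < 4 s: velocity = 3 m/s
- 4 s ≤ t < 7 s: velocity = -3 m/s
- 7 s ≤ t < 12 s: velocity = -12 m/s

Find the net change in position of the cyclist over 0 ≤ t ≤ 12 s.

Displacement is the signed area under the v-t curve.
0–4 s: 3 × 4 = 12 m
4–7 s: -3 × 3 = -9 m
7–12 s: -12 × 5 = -60 m
Net displacement = -57 m

-57 m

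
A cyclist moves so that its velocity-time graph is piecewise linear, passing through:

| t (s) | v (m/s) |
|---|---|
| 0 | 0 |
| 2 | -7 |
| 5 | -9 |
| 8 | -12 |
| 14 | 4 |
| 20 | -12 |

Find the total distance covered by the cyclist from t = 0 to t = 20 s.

Distance (not displacement) is the total path length: add the absolute areas under v-t.
0–2 s: |½(0 + -7)(2)| = 7 m
2–5 s: |½(-7 + -9)(3)| = 24 m
5–8 s: |½(-9 + -12)(3)| = 31.5 m
8–14 s: v = 0 at t = 12.5 s; triangle areas 27 + 3 = 30 m
14–20 s: v = 0 at t = 15.5 s; triangle areas 3 + 27 = 30 m
Total distance = 122.5 m

122.5 m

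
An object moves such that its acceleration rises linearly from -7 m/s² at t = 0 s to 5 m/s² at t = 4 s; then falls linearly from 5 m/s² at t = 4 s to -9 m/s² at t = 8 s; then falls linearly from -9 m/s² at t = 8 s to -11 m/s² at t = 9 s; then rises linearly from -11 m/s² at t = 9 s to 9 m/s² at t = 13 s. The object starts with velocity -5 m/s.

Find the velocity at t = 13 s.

Δv equals the area under the a-t graph; then v = v₀ + Δv.
0–4 s: ½(-7 + 5)(4) = -4 m/s
4–8 s: ½(5 + -9)(4) = -8 m/s
8–9 s: ½(-9 + -11)(1) = -10 m/s
9–13 s: ½(-11 + 9)(4) = -4 m/s
Δv = -26 m/s, so v(13) = -5 + (-26) = -31 m/s.

-31 m/s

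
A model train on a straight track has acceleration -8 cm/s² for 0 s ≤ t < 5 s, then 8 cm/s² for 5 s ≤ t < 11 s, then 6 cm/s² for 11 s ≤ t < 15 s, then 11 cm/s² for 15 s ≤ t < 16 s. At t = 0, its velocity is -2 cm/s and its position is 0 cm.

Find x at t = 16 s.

On each constant-a segment, Δv = aΔt and Δx = v₀Δt + ½aΔt²; chain segment to segment.
0–5 s: v starts -2 cm/s; Δx = -2·5 + ½·-8·5² = -110 cm; v ends -42 cm/s.
5–11 s: v starts -42 cm/s; Δx = -42·6 + ½·8·6² = -108 cm; v ends 6 cm/s.
11–15 s: v starts 6 cm/s; Δx = 6·4 + ½·6·4² = 72 cm; v ends 30 cm/s.
15–16 s: v starts 30 cm/s; Δx = 30·1 + ½·11·1² = 35.5 cm; v ends 41 cm/s.
x(16) = 0 + Σ Δx = -110.5 cm.

-110.5 cm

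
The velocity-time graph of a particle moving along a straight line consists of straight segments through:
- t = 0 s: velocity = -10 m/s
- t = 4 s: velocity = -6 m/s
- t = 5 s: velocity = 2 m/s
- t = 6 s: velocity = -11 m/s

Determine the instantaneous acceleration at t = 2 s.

1 m/s²

Acceleration is the slope of the v-t graph on 0–4 s: (-6 − -10)/(4 − 0) = 1 m/s².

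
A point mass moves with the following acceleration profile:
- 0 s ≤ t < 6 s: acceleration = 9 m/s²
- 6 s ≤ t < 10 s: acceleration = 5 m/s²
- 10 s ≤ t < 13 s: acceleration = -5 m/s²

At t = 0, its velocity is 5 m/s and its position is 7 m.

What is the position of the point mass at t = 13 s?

On each constant-a segment, Δv = aΔt and Δx = v₀Δt + ½aΔt²; chain segment to segment.
0–6 s: v starts 5 m/s; Δx = 5·6 + ½·9·6² = 192 m; v ends 59 m/s.
6–10 s: v starts 59 m/s; Δx = 59·4 + ½·5·4² = 276 m; v ends 79 m/s.
10–13 s: v starts 79 m/s; Δx = 79·3 + ½·-5·3² = 214.5 m; v ends 64 m/s.
x(13) = 7 + Σ Δx = 689.5 m.

689.5 m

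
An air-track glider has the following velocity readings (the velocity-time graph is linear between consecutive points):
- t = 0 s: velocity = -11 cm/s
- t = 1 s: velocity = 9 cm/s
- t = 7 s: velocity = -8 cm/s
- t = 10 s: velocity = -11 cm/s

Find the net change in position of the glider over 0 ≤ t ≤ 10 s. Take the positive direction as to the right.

Net displacement equals the area under the velocity-time graph (areas below the axis count negative).
0–1 s: ½(-11 + 9)(1) = -1 cm
1–7 s: ½(9 + -8)(6) = 3 cm
7–10 s: ½(-8 + -11)(3) = -28.5 cm
Net displacement = -26.5 cm

-26.5 cm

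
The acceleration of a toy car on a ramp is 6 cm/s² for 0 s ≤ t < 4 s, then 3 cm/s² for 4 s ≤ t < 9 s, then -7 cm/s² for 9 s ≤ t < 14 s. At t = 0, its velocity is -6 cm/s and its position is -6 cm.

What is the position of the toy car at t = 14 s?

On each constant-a segment, Δv = aΔt and Δx = v₀Δt + ½aΔt²; chain segment to segment.
0–4 s: v starts -6 cm/s; Δx = -6·4 + ½·6·4² = 24 cm; v ends 18 cm/s.
4–9 s: v starts 18 cm/s; Δx = 18·5 + ½·3·5² = 127.5 cm; v ends 33 cm/s.
9–14 s: v starts 33 cm/s; Δx = 33·5 + ½·-7·5² = 77.5 cm; v ends -2 cm/s.
x(14) = -6 + Σ Δx = 223 cm.

223 cm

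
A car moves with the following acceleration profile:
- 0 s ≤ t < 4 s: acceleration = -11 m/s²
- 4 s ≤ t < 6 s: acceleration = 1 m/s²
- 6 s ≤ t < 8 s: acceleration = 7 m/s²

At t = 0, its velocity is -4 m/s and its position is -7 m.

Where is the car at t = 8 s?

-283 m

On each constant-a segment, Δv = aΔt and Δx = v₀Δt + ½aΔt²; chain segment to segment.
0–4 s: v starts -4 m/s; Δx = -4·4 + ½·-11·4² = -104 m; v ends -48 m/s.
4–6 s: v starts -48 m/s; Δx = -48·2 + ½·1·2² = -94 m; v ends -46 m/s.
6–8 s: v starts -46 m/s; Δx = -46·2 + ½·7·2² = -78 m; v ends -32 m/s.
x(8) = -7 + Σ Δx = -283 m.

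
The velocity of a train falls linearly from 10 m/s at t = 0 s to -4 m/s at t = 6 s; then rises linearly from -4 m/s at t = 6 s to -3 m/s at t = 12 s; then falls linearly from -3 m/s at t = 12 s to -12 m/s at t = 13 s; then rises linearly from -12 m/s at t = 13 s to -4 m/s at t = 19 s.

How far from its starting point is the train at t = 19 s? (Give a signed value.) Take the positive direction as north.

Net displacement equals the area under the velocity-time graph (areas below the axis count negative).
0–6 s: ½(10 + -4)(6) = 18 m
6–12 s: ½(-4 + -3)(6) = -21 m
12–13 s: ½(-3 + -12)(1) = -7.5 m
13–19 s: ½(-12 + -4)(6) = -48 m
Net displacement = -58.5 m

-58.5 m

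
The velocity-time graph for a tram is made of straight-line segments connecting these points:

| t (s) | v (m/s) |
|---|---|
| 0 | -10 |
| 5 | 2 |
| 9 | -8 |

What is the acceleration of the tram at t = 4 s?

2.4 m/s²

Acceleration is the slope of the v-t graph on 0–5 s: (2 − -10)/(5 − 0) = 2.4 m/s².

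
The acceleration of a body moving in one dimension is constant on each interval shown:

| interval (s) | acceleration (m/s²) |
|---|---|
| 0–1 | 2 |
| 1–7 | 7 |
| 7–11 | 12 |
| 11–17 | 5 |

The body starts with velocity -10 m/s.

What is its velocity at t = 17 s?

112 m/s

Δv equals the area under the a-t graph; then v = v₀ + Δv.
0–1 s: 2 × 1 = 2 m/s
1–7 s: 7 × 6 = 42 m/s
7–11 s: 12 × 4 = 48 m/s
11–17 s: 5 × 6 = 30 m/s
Δv = 122 m/s, so v(17) = -10 + (122) = 112 m/s.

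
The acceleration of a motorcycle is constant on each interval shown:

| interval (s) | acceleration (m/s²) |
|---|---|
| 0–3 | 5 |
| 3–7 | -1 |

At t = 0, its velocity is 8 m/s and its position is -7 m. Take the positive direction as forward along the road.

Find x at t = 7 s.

On each constant-a segment, Δv = aΔt and Δx = v₀Δt + ½aΔt²; chain segment to segment.
0–3 s: v starts 8 m/s; Δx = 8·3 + ½·5·3² = 46.5 m; v ends 23 m/s.
3–7 s: v starts 23 m/s; Δx = 23·4 + ½·-1·4² = 84 m; v ends 19 m/s.
x(7) = -7 + Σ Δx = 123.5 m.

123.5 m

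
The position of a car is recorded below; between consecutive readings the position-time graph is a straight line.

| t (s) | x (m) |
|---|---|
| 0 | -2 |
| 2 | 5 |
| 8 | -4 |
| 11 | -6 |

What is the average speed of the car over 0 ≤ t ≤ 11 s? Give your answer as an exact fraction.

Average speed = (total path length)/(elapsed time); on a piecewise-linear x-t graph the path length is Σ|Δx|.
0–2 s: |Δx| = |5 − -2| = 7 m
2–8 s: |Δx| = |-4 − 5| = 9 m
8–11 s: |Δx| = |-6 − -4| = 2 m
Total path = 18 m; average speed = 18/11 = 18/11 m/s.

18/11 m/s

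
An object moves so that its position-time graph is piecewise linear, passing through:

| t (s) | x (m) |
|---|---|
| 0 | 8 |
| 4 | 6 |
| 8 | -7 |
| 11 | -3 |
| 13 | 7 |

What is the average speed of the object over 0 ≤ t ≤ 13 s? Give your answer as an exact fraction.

Average speed = (total path length)/(elapsed time); on a piecewise-linear x-t graph the path length is Σ|Δx|.
0–4 s: |Δx| = |6 − 8| = 2 m
4–8 s: |Δx| = |-7 − 6| = 13 m
8–11 s: |Δx| = |-3 − -7| = 4 m
11–13 s: |Δx| = |7 − -3| = 10 m
Total path = 29 m; average speed = 29/13 = 29/13 m/s.

29/13 m/s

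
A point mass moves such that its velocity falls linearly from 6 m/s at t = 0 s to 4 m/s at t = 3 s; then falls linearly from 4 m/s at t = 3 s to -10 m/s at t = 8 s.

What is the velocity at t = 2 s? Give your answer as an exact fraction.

14/3 m/s

On 0–3 s the graph is linear from 6 to 4 m/s: v(2) = 6 + (4 − 6)·(2 − 0)/(3 − 0) = 14/3 m/s.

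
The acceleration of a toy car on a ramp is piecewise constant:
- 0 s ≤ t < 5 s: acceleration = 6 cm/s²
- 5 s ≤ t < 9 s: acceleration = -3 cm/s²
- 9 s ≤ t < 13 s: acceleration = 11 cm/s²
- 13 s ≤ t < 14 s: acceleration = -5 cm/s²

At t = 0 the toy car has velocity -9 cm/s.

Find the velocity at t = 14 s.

Δv equals the area under the a-t graph; then v = v₀ + Δv.
0–5 s: 6 × 5 = 30 cm/s
5–9 s: -3 × 4 = -12 cm/s
9–13 s: 11 × 4 = 44 cm/s
13–14 s: -5 × 1 = -5 cm/s
Δv = 57 cm/s, so v(14) = -9 + (57) = 48 cm/s.

48 cm/s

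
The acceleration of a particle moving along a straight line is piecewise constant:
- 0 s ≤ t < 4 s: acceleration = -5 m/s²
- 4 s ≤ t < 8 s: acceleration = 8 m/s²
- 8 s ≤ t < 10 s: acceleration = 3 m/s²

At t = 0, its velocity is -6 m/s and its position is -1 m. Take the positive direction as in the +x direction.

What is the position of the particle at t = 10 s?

On each constant-a segment, Δv = aΔt and Δx = v₀Δt + ½aΔt²; chain segment to segment.
0–4 s: v starts -6 m/s; Δx = -6·4 + ½·-5·4² = -64 m; v ends -26 m/s.
4–8 s: v starts -26 m/s; Δx = -26·4 + ½·8·4² = -40 m; v ends 6 m/s.
8–10 s: v starts 6 m/s; Δx = 6·2 + ½·3·2² = 18 m; v ends 12 m/s.
x(10) = -1 + Σ Δx = -87 m.

-87 m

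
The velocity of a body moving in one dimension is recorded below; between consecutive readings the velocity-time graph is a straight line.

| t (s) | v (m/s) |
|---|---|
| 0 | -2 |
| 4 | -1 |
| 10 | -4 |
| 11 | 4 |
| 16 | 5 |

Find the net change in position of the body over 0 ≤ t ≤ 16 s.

Displacement is the signed area under the v-t curve.
0–4 s: ½(-2 + -1)(4) = -6 m
4–10 s: ½(-1 + -4)(6) = -15 m
10–11 s: ½(-4 + 4)(1) = 0 m
11–16 s: ½(4 + 5)(5) = 22.5 m
Net displacement = 1.5 m

1.5 m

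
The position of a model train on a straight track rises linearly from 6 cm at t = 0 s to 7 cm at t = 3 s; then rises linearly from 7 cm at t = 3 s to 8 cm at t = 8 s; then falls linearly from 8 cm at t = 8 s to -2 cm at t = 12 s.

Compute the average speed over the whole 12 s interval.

1 cm/s

Average speed = (total path length)/(elapsed time); on a piecewise-linear x-t graph the path length is Σ|Δx|.
0–3 s: |Δx| = |7 − 6| = 1 cm
3–8 s: |Δx| = |8 − 7| = 1 cm
8–12 s: |Δx| = |-2 − 8| = 10 cm
Total path = 12 cm; average speed = 12/12 = 1 cm/s.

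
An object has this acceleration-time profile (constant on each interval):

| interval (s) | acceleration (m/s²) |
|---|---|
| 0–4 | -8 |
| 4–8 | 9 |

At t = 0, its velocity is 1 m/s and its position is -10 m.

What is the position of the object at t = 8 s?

On each constant-a segment, Δv = aΔt and Δx = v₀Δt + ½aΔt²; chain segment to segment.
0–4 s: v starts 1 m/s; Δx = 1·4 + ½·-8·4² = -60 m; v ends -31 m/s.
4–8 s: v starts -31 m/s; Δx = -31·4 + ½·9·4² = -52 m; v ends 5 m/s.
x(8) = -10 + Σ Δx = -122 m.

-122 m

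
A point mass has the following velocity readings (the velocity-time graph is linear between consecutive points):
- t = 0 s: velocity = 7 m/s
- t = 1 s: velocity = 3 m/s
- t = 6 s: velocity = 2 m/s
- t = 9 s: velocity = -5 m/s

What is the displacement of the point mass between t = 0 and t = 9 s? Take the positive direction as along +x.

13 m

Displacement is the signed area under the v-t curve.
0–1 s: ½(7 + 3)(1) = 5 m
1–6 s: ½(3 + 2)(5) = 12.5 m
6–9 s: ½(2 + -5)(3) = -4.5 m
Net displacement = 13 m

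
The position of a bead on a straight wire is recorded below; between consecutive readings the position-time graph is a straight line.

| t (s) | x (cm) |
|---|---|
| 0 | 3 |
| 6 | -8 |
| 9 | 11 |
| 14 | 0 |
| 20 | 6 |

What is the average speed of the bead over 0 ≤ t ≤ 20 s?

Average speed = (total path length)/(elapsed time); on a piecewise-linear x-t graph the path length is Σ|Δx|.
0–6 s: |Δx| = |-8 − 3| = 11 cm
6–9 s: |Δx| = |11 − -8| = 19 cm
9–14 s: |Δx| = |0 − 11| = 11 cm
14–20 s: |Δx| = |6 − 0| = 6 cm
Total path = 47 cm; average speed = 47/20 = 2.35 cm/s.

2.35 cm/s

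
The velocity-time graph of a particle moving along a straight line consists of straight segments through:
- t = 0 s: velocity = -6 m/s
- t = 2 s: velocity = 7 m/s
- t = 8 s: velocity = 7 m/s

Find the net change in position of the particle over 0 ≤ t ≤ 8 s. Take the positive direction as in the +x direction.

43 m

Net displacement equals the area under the velocity-time graph (areas below the axis count negative).
0–2 s: ½(-6 + 7)(2) = 1 m
2–8 s: 7 × 6 = 42 m
Net displacement = 43 m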